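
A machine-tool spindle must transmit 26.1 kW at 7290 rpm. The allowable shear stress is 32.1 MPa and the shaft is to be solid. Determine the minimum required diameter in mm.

ω = 2π·7290/60 = 763.4 rad/s, so T = P/ω = 26.1×10³ / 763.4 = 34.19 N·m.
For a solid shaft τ_max = 16T/(πd³), so d = (16T/(π τ_allow))^(1/3) = (16·34.19/(π·3.21×10^7))^(1/3) = 0.01757 m.

17.6 mm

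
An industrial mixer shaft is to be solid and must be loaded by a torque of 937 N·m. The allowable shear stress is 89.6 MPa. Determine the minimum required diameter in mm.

For a solid shaft τ_max = 16T/(πd³), so d = (16T/(π τ_allow))^(1/3) = (16·937.0/(π·8.96×10^7))^(1/3) = 0.03762 m.

37.6 mm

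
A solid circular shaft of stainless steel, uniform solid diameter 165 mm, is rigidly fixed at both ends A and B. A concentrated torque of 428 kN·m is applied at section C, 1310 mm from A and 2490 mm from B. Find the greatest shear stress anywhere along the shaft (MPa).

With uniform GJ and both ends fixed, compatibility θ_AC = θ_CB gives T_A·a = T_B·b, together with T_A + T_B = T₀.
T_A = T₀·b/(a+b) = 428000·2490/3800 = 280500 N·m; T_B = 147500 N·m.
τ in each portion: τ_AC = 3.18×10^8 Pa, τ_CB = 1.67×10^8 Pa; maximum is in AC.
τ_max = T_AC·r/J = 280500·0.0825/7.28×10^-5 = 3.180×10^8 Pa.

318 MPa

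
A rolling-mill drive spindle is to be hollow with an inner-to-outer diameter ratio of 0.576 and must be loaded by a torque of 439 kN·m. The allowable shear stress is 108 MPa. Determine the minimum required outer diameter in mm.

For a hollow shaft with d_i/d_o = 0.576: τ_max = 16T/(π d_o³ (1−k⁴)), so d_o = [16T/(π τ_allow (1−k⁴))]^(1/3) = [16·439000/(π·1.08×10^8·0.8899)]^(1/3) = 0.2855 m.

285 mm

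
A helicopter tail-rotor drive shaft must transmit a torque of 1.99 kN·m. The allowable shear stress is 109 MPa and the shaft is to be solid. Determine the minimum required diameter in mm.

45.3 mm

For a solid shaft τ_max = 16T/(πd³), so d = (16T/(π τ_allow))^(1/3) = (16·1990/(π·1.09×10^8))^(1/3) = 0.04530 m.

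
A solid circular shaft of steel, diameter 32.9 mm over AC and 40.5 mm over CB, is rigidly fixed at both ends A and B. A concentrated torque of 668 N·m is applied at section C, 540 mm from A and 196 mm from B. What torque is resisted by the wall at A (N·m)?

Compatibility: T_A·a/J_AC = T_B·b/J_CB with T_A + T_B = T₀.
J_AC = 1.15×10^-7 m⁴, J_CB = 2.64×10^-7 m⁴, so T_A = T₀·(J_AC/a)/((J_AC/a)+(J_CB/b)) = 91.17 N·m, T_B = 576.8 N·m.

91.2 N·m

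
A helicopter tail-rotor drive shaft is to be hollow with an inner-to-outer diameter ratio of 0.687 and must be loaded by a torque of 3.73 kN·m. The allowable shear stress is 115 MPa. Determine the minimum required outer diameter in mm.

59.7 mm

For a hollow shaft with d_i/d_o = 0.687: τ_max = 16T/(π d_o³ (1−k⁴)), so d_o = [16T/(π τ_allow (1−k⁴))]^(1/3) = [16·3730/(π·1.15×10^8·0.7772)]^(1/3) = 0.05968 m.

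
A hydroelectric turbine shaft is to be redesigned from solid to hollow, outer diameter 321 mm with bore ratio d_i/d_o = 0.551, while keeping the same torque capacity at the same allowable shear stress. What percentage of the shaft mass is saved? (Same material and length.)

25.7 %

Equal τ_max and T ⇒ the solid shaft needs d_s³ = d_o³(1−k⁴), so d_s = 321·(1−0.551⁴)^(1/3) = 310.8 mm.
Area ratio A_h/A_s = d_o²(1−k²)/d_s² = (1−k²)/(1−k⁴)^(2/3) = 0.7428.
Mass saving = 1 − 0.7428 = 25.7 %.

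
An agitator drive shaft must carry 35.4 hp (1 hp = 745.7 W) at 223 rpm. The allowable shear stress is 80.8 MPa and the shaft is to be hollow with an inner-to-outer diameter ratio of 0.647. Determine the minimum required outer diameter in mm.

44.2 mm

ω = 2π·223/60 = 23.35 rad/s, so T = P/ω = 35.4×745.7 / 23.35 = 1130 N·m.
For a hollow shaft with d_i/d_o = 0.647: τ_max = 16T/(π d_o³ (1−k⁴)), so d_o = [16T/(π τ_allow (1−k⁴))]^(1/3) = [16·1130/(π·8.08×10^7·0.8248)]^(1/3) = 0.04421 m.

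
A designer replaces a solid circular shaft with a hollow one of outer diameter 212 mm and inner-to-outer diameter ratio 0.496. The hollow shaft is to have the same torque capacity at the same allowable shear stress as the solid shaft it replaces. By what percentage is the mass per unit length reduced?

21.4 %

Equal τ_max and T ⇒ the solid shaft needs d_s³ = d_o³(1−k⁴), so d_s = 212·(1−0.496⁴)^(1/3) = 207.6 mm.
Area ratio A_h/A_s = d_o²(1−k²)/d_s² = (1−k²)/(1−k⁴)^(2/3) = 0.7860.
Mass saving = 1 − 0.7860 = 21.4 %.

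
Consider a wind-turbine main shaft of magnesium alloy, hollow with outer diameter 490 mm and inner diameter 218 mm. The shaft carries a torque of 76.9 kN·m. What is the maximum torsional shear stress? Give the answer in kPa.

J = π(d_o⁴ − d_i⁴)/32 = π(0.490⁴ − 0.218⁴)/32 = 5.438×10^-3 m⁴.
τ_max = T·r/J = 76900 × 0.245 / 5.438×10^-3 = 3.465×10^6 Pa.

3460 kPa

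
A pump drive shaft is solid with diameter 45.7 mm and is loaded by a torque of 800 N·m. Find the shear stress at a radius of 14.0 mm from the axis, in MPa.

J = πd⁴/32 = π(0.0457)⁴/32 = 4.282×10^-7 m⁴.
Shear stress varies linearly with radius: τ = T·r/J = 800.0 × 0.0140 / 4.282×10^-7 = 2.615×10^7 Pa.

26.2 MPa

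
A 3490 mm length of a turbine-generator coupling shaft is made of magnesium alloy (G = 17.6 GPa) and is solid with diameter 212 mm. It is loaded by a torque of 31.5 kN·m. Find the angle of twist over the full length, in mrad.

31.5 mrad

J = πd⁴/32 = π(0.212)⁴/32 = 1.983×10^-4 m⁴.
θ = T·L/(G·J) = 31500 × 3.49 / (17.6×10⁹ × 1.983×10^-4) = 0.03150 rad.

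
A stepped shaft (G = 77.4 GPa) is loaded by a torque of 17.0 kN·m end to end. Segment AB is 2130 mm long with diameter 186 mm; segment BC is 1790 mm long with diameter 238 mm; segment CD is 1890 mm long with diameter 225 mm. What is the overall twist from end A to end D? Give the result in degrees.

J_AB = π(0.186)⁴/32 = 1.18×10^-4 m⁴; J_BC = π(0.238)⁴/32 = 3.15×10^-4 m⁴; J_CD = π(0.225)⁴/32 = 2.52×10^-4 m⁴.
θ = (T/G)·Σ L_i/J_i = (17000/77.4×10⁹)·(2.13/1.18×10^-4 + 1.79/3.15×10^-4 + 1.89/2.52×10^-4) = 6.879×10^-3 rad.

0.394°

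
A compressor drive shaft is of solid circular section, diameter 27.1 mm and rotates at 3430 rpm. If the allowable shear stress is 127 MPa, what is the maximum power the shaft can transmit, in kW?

178 kW

J = πd⁴/32 = π(0.0271)⁴/32 = 5.295×10^-8 m⁴.
T_max = τ_allow·J/r = 1.27×10^8 × 5.295×10^-8 / 0.0136 = 496.3 N·m.
ω = 2π·3430/60 = 359.2 rad/s, so P_max = T_max·ω = 1.783×10^5 W.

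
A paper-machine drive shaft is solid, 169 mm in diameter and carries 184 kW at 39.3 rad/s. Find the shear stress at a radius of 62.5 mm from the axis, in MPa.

3.65 MPa

ω = 39.3 rad/s, so T = P/ω = 184×10³ / 39.30 = 4682 N·m.
J = πd⁴/32 = π(0.169)⁴/32 = 8.008×10^-5 m⁴.
Shear stress varies linearly with radius: τ = T·r/J = 4682 × 0.0625 / 8.008×10^-5 = 3.654×10^6 Pa.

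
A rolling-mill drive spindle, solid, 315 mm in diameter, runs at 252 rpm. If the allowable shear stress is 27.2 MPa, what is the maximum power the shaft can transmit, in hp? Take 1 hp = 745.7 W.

J = πd⁴/32 = π(0.315)⁴/32 = 9.666×10^-4 m⁴.
T_max = τ_allow·J/r = 2.72×10^7 × 9.666×10^-4 / 0.158 = 166900 N·m.
ω = 2π·252/60 = 26.39 rad/s, so P_max = T_max·ω = 4.405×10^6 W.

5910 hp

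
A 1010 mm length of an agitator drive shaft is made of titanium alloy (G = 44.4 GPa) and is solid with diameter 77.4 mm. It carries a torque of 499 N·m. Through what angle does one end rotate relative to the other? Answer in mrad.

J = πd⁴/32 = π(0.0774)⁴/32 = 3.523×10^-6 m⁴.
θ = T·L/(G·J) = 499.0 × 1.01 / (44.4×10⁹ × 3.523×10^-6) = 3.222×10^-3 rad.

3.22 mrad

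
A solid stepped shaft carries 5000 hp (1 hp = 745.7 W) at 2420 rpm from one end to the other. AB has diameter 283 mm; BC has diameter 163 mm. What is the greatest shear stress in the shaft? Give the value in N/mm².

ω = 2π·2420/60 = 253.4 rad/s, so T = P/ω = 5000×745.7 / 253.4 = 14710 N·m.
Under the same torque, τ_max = 16T/(πd³) is largest where d is smallest — segment BC (d = 163 mm).
τ_max = 16·14710/(π·(0.163)³) = 1.730×10^7 Pa.

17.3 N/mm²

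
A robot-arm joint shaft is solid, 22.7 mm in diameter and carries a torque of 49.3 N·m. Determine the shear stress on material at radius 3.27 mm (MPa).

6.18 MPa

J = πd⁴/32 = π(0.0227)⁴/32 = 2.607×10^-8 m⁴.
Shear stress varies linearly with radius: τ = T·r/J = 49.30 × 0.00327 / 2.607×10^-8 = 6.184×10^6 Pa.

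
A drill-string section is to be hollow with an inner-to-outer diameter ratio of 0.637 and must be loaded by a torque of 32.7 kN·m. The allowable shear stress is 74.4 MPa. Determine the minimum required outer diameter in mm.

For a hollow shaft with d_i/d_o = 0.637: τ_max = 16T/(π d_o³ (1−k⁴)), so d_o = [16T/(π τ_allow (1−k⁴))]^(1/3) = [16·32700/(π·7.44×10^7·0.8354)]^(1/3) = 0.1389 m.

139 mm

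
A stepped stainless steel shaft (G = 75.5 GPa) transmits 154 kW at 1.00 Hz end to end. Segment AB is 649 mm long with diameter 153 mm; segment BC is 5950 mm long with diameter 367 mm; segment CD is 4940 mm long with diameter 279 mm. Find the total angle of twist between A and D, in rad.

0.00770 rad

ω = 2π·1.00 = 6.283 rad/s, so T = P/ω = 154×10³ / 6.283 = 24510 N·m.
J_AB = π(0.153)⁴/32 = 5.38×10^-5 m⁴; J_BC = π(0.367)⁴/32 = 1.78×10^-3 m⁴; J_CD = π(0.279)⁴/32 = 5.95×10^-4 m⁴.
θ = (T/G)·Σ L_i/J_i = (24510/75.5×10⁹)·(0.649/5.38×10^-5 + 5.95/1.78×10^-3 + 4.94/5.95×10^-4) = 7.697×10^-3 rad.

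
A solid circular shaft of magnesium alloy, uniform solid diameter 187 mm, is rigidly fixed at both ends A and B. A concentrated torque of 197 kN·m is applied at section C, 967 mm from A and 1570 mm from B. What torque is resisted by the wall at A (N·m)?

122000 N·m

With uniform GJ and both ends fixed, compatibility θ_AC = θ_CB gives T_A·a = T_B·b, together with T_A + T_B = T₀.
T_A = T₀·b/(a+b) = 197000·1570/2537 = 121900 N·m; T_B = 75090 N·m.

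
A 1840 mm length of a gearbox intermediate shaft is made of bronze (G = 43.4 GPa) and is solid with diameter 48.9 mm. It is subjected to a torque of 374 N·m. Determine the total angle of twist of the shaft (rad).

J = πd⁴/32 = π(0.0489)⁴/32 = 5.614×10^-7 m⁴.
θ = T·L/(G·J) = 374.0 × 1.84 / (43.4×10⁹ × 5.614×10^-7) = 0.02825 rad.

0.0282 rad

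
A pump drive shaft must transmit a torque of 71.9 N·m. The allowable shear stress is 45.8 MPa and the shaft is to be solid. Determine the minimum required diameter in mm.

For a solid shaft τ_max = 16T/(πd³), so d = (16T/(π τ_allow))^(1/3) = (16·71.90/(π·4.58×10^7))^(1/3) = 0.02000 m.

20.0 mm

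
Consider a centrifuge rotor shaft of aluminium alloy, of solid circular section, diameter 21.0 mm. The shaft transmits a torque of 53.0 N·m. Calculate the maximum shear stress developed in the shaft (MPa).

J = πd⁴/32 = π(0.0210)⁴/32 = 1.909×10^-8 m⁴.
τ_max = T·r/J = 53.00 × 0.0105 / 1.909×10^-8 = 2.915×10^7 Pa.

29.1 MPa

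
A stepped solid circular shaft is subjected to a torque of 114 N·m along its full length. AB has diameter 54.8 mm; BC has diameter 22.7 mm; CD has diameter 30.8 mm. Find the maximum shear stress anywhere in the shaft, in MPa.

49.6 MPa

Under the same torque, τ_max = 16T/(πd³) is largest where d is smallest — segment BC (d = 22.7 mm).
τ_max = 16·114.0/(π·(0.0227)³) = 4.964×10^7 Pa.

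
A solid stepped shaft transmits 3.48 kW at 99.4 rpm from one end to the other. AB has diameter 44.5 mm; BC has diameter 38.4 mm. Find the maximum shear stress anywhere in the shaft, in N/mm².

30.1 N/mm²

ω = 2π·99.4/60 = 10.41 rad/s, so T = P/ω = 3.48×10³ / 10.41 = 334.3 N·m.
Under the same torque, τ_max = 16T/(πd³) is largest where d is smallest — segment BC (d = 38.4 mm).
τ_max = 16·334.3/(π·(0.0384)³) = 3.007×10^7 Pa.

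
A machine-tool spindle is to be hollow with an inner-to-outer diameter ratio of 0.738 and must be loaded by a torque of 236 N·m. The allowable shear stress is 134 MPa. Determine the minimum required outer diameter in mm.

23.4 mm

For a hollow shaft with d_i/d_o = 0.738: τ_max = 16T/(π d_o³ (1−k⁴)), so d_o = [16T/(π τ_allow (1−k⁴))]^(1/3) = [16·236.0/(π·1.34×10^8·0.7034)]^(1/3) = 0.02336 m.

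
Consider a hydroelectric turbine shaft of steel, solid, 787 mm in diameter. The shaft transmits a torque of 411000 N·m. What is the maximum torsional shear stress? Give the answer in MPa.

4.29 MPa

J = πd⁴/32 = π(0.787)⁴/32 = 0.03766 m⁴.
τ_max = T·r/J = 411000 × 0.394 / 0.03766 = 4.294×10^6 Pa.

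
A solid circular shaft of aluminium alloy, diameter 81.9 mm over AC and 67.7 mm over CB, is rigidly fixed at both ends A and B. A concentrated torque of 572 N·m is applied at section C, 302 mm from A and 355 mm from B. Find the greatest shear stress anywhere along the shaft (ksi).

Compatibility: T_A·a/J_AC = T_B·b/J_CB with T_A + T_B = T₀.
J_AC = 4.42×10^-6 m⁴, J_CB = 2.06×10^-6 m⁴, so T_A = T₀·(J_AC/a)/((J_AC/a)+(J_CB/b)) = 409.4 N·m, T_B = 162.6 N·m.
τ in each portion: τ_AC = 3.80×10^6 Pa, τ_CB = 2.67×10^6 Pa; maximum is in AC.
τ_max = T_AC·r/J = 409.4·0.0410/4.42×10^-6 = 3.795×10^6 Pa.

0.550 ksi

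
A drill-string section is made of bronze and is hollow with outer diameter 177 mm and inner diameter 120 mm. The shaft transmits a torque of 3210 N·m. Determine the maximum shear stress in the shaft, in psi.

542 psi

J = π(d_o⁴ − d_i⁴)/32 = π(0.177⁴ − 0.120⁴)/32 = 7.600×10^-5 m⁴.
τ_max = T·r/J = 3210 × 0.0885 / 7.600×10^-5 = 3.738×10^6 Pa.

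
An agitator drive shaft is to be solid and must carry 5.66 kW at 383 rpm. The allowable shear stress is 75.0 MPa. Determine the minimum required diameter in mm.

ω = 2π·383/60 = 40.11 rad/s, so T = P/ω = 5.66×10³ / 40.11 = 141.1 N·m.
For a solid shaft τ_max = 16T/(πd³), so d = (16T/(π τ_allow))^(1/3) = (16·141.1/(π·7.50×10^7))^(1/3) = 0.02124 m.

21.2 mm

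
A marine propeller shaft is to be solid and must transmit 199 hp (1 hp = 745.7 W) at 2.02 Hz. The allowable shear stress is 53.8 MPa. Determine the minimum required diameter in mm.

ω = 2π·2.02 = 12.69 rad/s, so T = P/ω = 199×745.7 / 12.69 = 11690 N·m.
For a solid shaft τ_max = 16T/(πd³), so d = (16T/(π τ_allow))^(1/3) = (16·11690/(π·5.38×10^7))^(1/3) = 0.1034 m.

103 mm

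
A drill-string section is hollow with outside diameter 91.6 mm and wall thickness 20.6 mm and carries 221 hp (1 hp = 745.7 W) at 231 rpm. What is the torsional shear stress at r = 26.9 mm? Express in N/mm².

ω = 2π·231/60 = 24.19 rad/s, so T = P/ω = 221×745.7 / 24.19 = 6813 N·m.
J = π(d_o⁴ − d_i⁴)/32 = π(0.0916⁴ − 0.0504⁴)/32 = 6.278×10^-6 m⁴.
Shear stress varies linearly with radius: τ = T·r/J = 6813 × 0.0269 / 6.278×10^-6 = 2.919×10^7 Pa.

29.2 N/mm²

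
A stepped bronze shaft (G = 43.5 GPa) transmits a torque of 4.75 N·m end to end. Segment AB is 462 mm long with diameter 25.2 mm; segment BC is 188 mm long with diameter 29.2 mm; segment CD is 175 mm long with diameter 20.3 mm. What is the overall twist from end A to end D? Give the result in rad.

J_AB = π(0.0252)⁴/32 = 3.96×10^-8 m⁴; J_BC = π(0.0292)⁴/32 = 7.14×10^-8 m⁴; J_CD = π(0.0203)⁴/32 = 1.67×10^-8 m⁴.
θ = (T/G)·Σ L_i/J_i = (4.750/43.5×10⁹)·(0.462/3.96×10^-8 + 0.188/7.14×10^-8 + 0.175/1.67×10^-8) = 2.708×10^-3 rad.

0.00271 rad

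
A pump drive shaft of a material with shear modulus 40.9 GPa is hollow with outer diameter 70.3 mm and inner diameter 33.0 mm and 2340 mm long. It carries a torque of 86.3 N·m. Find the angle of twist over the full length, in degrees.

J = π(d_o⁴ − d_i⁴)/32 = π(0.0703⁴ − 0.0330⁴)/32 = 2.281×10^-6 m⁴.
θ = T·L/(G·J) = 86.30 × 2.34 / (40.9×10⁹ × 2.281×10^-6) = 2.164×10^-3 rad.

0.124°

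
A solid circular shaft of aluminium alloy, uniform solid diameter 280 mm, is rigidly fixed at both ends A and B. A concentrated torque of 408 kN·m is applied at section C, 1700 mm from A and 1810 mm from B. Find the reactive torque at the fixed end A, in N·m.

With uniform GJ and both ends fixed, compatibility θ_AC = θ_CB gives T_A·a = T_B·b, together with T_A + T_B = T₀.
T_A = T₀·b/(a+b) = 408000·1810/3510 = 210400 N·m; T_B = 197600 N·m.

210000 N·m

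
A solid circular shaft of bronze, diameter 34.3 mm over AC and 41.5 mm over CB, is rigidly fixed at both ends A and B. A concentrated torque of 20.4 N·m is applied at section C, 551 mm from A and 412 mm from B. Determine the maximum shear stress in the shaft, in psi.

Compatibility: T_A·a/J_AC = T_B·b/J_CB with T_A + T_B = T₀.
J_AC = 1.36×10^-7 m⁴, J_CB = 2.91×10^-7 m⁴, so T_A = T₀·(J_AC/a)/((J_AC/a)+(J_CB/b)) = 5.277 N·m, T_B = 15.12 N·m.
τ in each portion: τ_AC = 6.66×10^5 Pa, τ_CB = 1.08×10^6 Pa; maximum is in CB.
τ_max = T_CB·r/J = 15.12·0.0208/2.91×10^-7 = 1.078×10^6 Pa.

156 psi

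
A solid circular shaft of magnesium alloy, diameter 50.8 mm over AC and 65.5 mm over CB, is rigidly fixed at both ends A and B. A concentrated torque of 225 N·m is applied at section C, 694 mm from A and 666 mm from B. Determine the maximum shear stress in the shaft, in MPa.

3.03 MPa

Compatibility: T_A·a/J_AC = T_B·b/J_CB with T_A + T_B = T₀.
J_AC = 6.54×10^-7 m⁴, J_CB = 1.81×10^-6 m⁴, so T_A = T₀·(J_AC/a)/((J_AC/a)+(J_CB/b)) = 57.99 N·m, T_B = 167.0 N·m.
τ in each portion: τ_AC = 2.25×10^6 Pa, τ_CB = 3.03×10^6 Pa; maximum is in CB.
τ_max = T_CB·r/J = 167.0·0.0328/1.81×10^-6 = 3.027×10^6 Pa.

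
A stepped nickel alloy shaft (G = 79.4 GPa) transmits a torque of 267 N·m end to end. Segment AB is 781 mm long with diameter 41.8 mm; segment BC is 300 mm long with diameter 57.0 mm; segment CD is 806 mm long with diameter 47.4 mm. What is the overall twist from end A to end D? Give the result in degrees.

J_AB = π(0.0418)⁴/32 = 3.00×10^-7 m⁴; J_BC = π(0.0570)⁴/32 = 1.04×10^-6 m⁴; J_CD = π(0.0474)⁴/32 = 4.96×10^-7 m⁴.
θ = (T/G)·Σ L_i/J_i = (267.0/79.4×10⁹)·(0.781/3.00×10^-7 + 0.300/1.04×10^-6 + 0.806/4.96×10^-7) = 0.01521 rad.

0.871°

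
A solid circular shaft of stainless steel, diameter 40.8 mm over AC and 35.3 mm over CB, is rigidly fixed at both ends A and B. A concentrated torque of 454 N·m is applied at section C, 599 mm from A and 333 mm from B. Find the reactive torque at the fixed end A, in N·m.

Compatibility: T_A·a/J_AC = T_B·b/J_CB with T_A + T_B = T₀.
J_AC = 2.72×10^-7 m⁴, J_CB = 1.52×10^-7 m⁴, so T_A = T₀·(J_AC/a)/((J_AC/a)+(J_CB/b)) = 226.1 N·m, T_B = 227.9 N·m.

226 N·m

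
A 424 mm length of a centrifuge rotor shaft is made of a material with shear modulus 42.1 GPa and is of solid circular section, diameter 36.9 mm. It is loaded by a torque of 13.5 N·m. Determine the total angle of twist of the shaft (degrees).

J = πd⁴/32 = π(0.0369)⁴/32 = 1.820×10^-7 m⁴.
θ = T·L/(G·J) = 13.50 × 0.424 / (42.1×10⁹ × 1.820×10^-7) = 7.470×10^-4 rad.

0.0428°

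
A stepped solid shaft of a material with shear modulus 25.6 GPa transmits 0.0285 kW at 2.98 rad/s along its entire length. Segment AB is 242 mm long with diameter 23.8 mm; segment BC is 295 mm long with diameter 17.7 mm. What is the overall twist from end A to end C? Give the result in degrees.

0.820°

ω = 2.98 rad/s, so T = P/ω = 0.0285×10³ / 2.980 = 9.564 N·m.
J_AB = π(0.0238)⁴/32 = 3.15×10^-8 m⁴; J_BC = π(0.0177)⁴/32 = 9.64×10^-9 m⁴.
θ = (T/G)·Σ L_i/J_i = (9.564/25.6×10⁹)·(0.242/3.15×10^-8 + 0.295/9.64×10^-9) = 0.01431 rad.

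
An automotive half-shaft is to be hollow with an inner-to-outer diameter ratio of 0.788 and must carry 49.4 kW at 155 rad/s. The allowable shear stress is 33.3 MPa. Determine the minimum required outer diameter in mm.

43.0 mm

ω = 155 rad/s, so T = P/ω = 49.4×10³ / 155.0 = 318.7 N·m.
For a hollow shaft with d_i/d_o = 0.788: τ_max = 16T/(π d_o³ (1−k⁴)), so d_o = [16T/(π τ_allow (1−k⁴))]^(1/3) = [16·318.7/(π·3.33×10^7·0.6144)]^(1/3) = 0.04297 m.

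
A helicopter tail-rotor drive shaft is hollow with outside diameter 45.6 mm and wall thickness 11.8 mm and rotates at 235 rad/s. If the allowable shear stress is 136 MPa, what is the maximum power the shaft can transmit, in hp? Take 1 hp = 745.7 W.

J = π(d_o⁴ − d_i⁴)/32 = π(0.0456⁴ − 0.0220⁴)/32 = 4.015×10^-7 m⁴.
T_max = τ_allow·J/r = 1.36×10^8 × 4.015×10^-7 / 0.0228 = 2395 N·m.
ω = 235 rad/s, so P_max = T_max·ω = 5.628×10^5 W.

755 hp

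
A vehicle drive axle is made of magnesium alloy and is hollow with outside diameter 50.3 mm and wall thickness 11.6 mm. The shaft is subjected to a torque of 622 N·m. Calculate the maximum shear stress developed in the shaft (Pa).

J = π(d_o⁴ − d_i⁴)/32 = π(0.0503⁴ − 0.0271⁴)/32 = 5.755×10^-7 m⁴.
τ_max = T·r/J = 622.0 × 0.0251 / 5.755×10^-7 = 2.718×10^7 Pa.

2.72e7 Pa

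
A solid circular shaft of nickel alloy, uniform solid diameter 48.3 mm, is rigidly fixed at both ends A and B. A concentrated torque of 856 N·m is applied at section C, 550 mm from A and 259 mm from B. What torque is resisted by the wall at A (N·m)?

With uniform GJ and both ends fixed, compatibility θ_AC = θ_CB gives T_A·a = T_B·b, together with T_A + T_B = T₀.
T_A = T₀·b/(a+b) = 856.0·259/809.0 = 274.0 N·m; T_B = 582.0 N·m.

274 N·m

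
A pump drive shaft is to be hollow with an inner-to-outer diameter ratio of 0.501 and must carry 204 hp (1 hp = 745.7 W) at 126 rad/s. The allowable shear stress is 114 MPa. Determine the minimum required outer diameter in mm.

38.6 mm

ω = 126 rad/s, so T = P/ω = 204×745.7 / 126.0 = 1207 N·m.
For a hollow shaft with d_i/d_o = 0.501: τ_max = 16T/(π d_o³ (1−k⁴)), so d_o = [16T/(π τ_allow (1−k⁴))]^(1/3) = [16·1207/(π·1.14×10^8·0.9370)]^(1/3) = 0.03861 m.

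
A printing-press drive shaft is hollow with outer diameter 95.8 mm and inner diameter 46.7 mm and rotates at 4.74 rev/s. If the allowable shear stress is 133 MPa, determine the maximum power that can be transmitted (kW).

J = π(d_o⁴ − d_i⁴)/32 = π(0.0958⁴ − 0.0467⁴)/32 = 7.802×10^-6 m⁴.
T_max = τ_allow·J/r = 1.33×10^8 × 7.802×10^-6 / 0.0479 = 21660 N·m.
ω = 2π·4.74 = 29.78 rad/s, so P_max = T_max·ω = 6.452×10^5 W.

645 kW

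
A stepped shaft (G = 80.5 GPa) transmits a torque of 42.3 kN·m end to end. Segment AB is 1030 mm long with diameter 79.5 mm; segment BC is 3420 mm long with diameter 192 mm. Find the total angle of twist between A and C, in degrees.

J_AB = π(0.0795)⁴/32 = 3.92×10^-6 m⁴; J_BC = π(0.192)⁴/32 = 1.33×10^-4 m⁴.
θ = (T/G)·Σ L_i/J_i = (42300/80.5×10⁹)·(1.03/3.92×10^-6 + 3.42/1.33×10^-4) = 0.1515 rad.

8.68°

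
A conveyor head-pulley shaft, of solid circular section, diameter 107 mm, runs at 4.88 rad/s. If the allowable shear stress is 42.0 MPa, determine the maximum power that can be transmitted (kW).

49.3 kW

J = πd⁴/32 = π(0.107)⁴/32 = 1.287×10^-5 m⁴.
T_max = τ_allow·J/r = 4.20×10^7 × 1.287×10^-5 / 0.0535 = 10100 N·m.
ω = 4.88 rad/s, so P_max = T_max·ω = 4.930×10^4 W.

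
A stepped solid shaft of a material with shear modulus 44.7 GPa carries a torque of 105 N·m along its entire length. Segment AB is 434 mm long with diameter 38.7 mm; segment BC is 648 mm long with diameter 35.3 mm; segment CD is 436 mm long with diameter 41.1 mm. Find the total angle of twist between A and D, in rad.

J_AB = π(0.0387)⁴/32 = 2.20×10^-7 m⁴; J_BC = π(0.0353)⁴/32 = 1.52×10^-7 m⁴; J_CD = π(0.0411)⁴/32 = 2.80×10^-7 m⁴.
θ = (T/G)·Σ L_i/J_i = (105.0/44.7×10⁹)·(0.434/2.20×10^-7 + 0.648/1.52×10^-7 + 0.436/2.80×10^-7) = 0.01827 rad.

0.0183 rad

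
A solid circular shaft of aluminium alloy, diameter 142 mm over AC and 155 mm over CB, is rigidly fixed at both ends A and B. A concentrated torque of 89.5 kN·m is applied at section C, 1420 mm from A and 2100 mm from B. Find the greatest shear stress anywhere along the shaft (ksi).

Compatibility: T_A·a/J_AC = T_B·b/J_CB with T_A + T_B = T₀.
J_AC = 3.99×10^-5 m⁴, J_CB = 5.67×10^-5 m⁴, so T_A = T₀·(J_AC/a)/((J_AC/a)+(J_CB/b)) = 45660 N·m, T_B = 43840 N·m.
τ in each portion: τ_AC = 8.12×10^7 Pa, τ_CB = 6.00×10^7 Pa; maximum is in AC.
τ_max = T_AC·r/J = 45660·0.0710/3.99×10^-5 = 8.122×10^7 Pa.

11.8 ksi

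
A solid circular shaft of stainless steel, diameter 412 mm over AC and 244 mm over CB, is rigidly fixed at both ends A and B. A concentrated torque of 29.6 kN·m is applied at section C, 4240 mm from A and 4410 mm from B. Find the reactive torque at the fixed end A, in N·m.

26500 N·m

Compatibility: T_A·a/J_AC = T_B·b/J_CB with T_A + T_B = T₀.
J_AC = 2.83×10^-3 m⁴, J_CB = 3.48×10^-4 m⁴, so T_A = T₀·(J_AC/a)/((J_AC/a)+(J_CB/b)) = 26470 N·m, T_B = 3131 N·m.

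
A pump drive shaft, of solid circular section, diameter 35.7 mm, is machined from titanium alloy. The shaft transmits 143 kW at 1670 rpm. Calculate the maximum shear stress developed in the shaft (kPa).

91500 kPa

ω = 2π·1670/60 = 174.9 rad/s, so T = P/ω = 143×10³ / 174.9 = 817.7 N·m.
J = πd⁴/32 = π(0.0357)⁴/32 = 1.595×10^-7 m⁴.
τ_max = T·r/J = 817.7 × 0.0179 / 1.595×10^-7 = 9.153×10^7 Pa.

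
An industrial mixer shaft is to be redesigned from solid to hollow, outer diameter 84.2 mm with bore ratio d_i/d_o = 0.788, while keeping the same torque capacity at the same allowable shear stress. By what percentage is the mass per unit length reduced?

Equal τ_max and T ⇒ the solid shaft needs d_s³ = d_o³(1−k⁴), so d_s = 84.2·(1−0.788⁴)^(1/3) = 71.58 mm.
Area ratio A_h/A_s = d_o²(1−k²)/d_s² = (1−k²)/(1−k⁴)^(2/3) = 0.5245.
Mass saving = 1 − 0.5245 = 47.6 %.

47.6 %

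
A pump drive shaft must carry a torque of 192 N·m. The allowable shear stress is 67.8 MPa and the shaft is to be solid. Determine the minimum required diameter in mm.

24.3 mm

For a solid shaft τ_max = 16T/(πd³), so d = (16T/(π τ_allow))^(1/3) = (16·192.0/(π·6.78×10^7))^(1/3) = 0.02434 m.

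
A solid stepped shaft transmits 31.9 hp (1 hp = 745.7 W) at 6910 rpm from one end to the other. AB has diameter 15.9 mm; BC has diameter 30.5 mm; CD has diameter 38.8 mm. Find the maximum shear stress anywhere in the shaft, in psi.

6040 psi

ω = 2π·6910/60 = 723.6 rad/s, so T = P/ω = 31.9×745.7 / 723.6 = 32.87 N·m.
Under the same torque, τ_max = 16T/(πd³) is largest where d is smallest — segment AB (d = 15.9 mm).
τ_max = 16·32.87/(π·(0.0159)³) = 4.165×10^7 Pa.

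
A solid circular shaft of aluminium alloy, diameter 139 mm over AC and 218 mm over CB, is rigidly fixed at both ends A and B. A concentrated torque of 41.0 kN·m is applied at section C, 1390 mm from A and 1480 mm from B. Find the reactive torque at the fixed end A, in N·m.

Compatibility: T_A·a/J_AC = T_B·b/J_CB with T_A + T_B = T₀.
J_AC = 3.66×10^-5 m⁴, J_CB = 2.22×10^-4 m⁴, so T_A = T₀·(J_AC/a)/((J_AC/a)+(J_CB/b)) = 6136 N·m, T_B = 34860 N·m.

6140 N·m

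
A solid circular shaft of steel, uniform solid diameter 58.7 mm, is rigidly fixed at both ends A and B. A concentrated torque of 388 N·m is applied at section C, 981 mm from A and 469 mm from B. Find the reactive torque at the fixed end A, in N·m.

With uniform GJ and both ends fixed, compatibility θ_AC = θ_CB gives T_A·a = T_B·b, together with T_A + T_B = T₀.
T_A = T₀·b/(a+b) = 388.0·469/1450 = 125.5 N·m; T_B = 262.5 N·m.

125 N·m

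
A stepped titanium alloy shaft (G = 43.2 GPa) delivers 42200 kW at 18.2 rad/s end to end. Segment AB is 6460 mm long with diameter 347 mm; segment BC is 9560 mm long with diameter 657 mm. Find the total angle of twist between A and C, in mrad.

ω = 18.2 rad/s, so T = P/ω = 42200×10³ / 18.20 = 2.319e6 N·m.
J_AB = π(0.347)⁴/32 = 1.42×10^-3 m⁴; J_BC = π(0.657)⁴/32 = 0.0183 m⁴.
θ = (T/G)·Σ L_i/J_i = (2.319e6/43.2×10⁹)·(6.46/1.42×10^-3 + 9.56/0.0183) = 0.2716 rad.

272 mrad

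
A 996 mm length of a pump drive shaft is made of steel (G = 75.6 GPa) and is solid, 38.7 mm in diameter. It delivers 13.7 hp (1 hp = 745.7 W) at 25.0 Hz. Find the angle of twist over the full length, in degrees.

0.223°

ω = 2π·25.0 = 157.1 rad/s, so T = P/ω = 13.7×745.7 / 157.1 = 65.04 N·m.
J = πd⁴/32 = π(0.0387)⁴/32 = 2.202×10^-7 m⁴.
θ = T·L/(G·J) = 65.04 × 0.996 / (75.6×10⁹ × 2.202×10^-7) = 3.891×10^-3 rad.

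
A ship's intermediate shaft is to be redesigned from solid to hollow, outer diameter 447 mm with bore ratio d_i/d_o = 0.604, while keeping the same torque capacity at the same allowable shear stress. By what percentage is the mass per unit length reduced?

30.1 %

Equal τ_max and T ⇒ the solid shaft needs d_s³ = d_o³(1−k⁴), so d_s = 447·(1−0.604⁴)^(1/3) = 426.2 mm.
Area ratio A_h/A_s = d_o²(1−k²)/d_s² = (1−k²)/(1−k⁴)^(2/3) = 0.6986.
Mass saving = 1 − 0.6986 = 30.1 %.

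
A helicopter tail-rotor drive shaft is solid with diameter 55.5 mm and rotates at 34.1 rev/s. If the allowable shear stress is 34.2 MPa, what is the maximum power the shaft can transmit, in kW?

246 kW

J = πd⁴/32 = π(0.0555)⁴/32 = 9.315×10^-7 m⁴.
T_max = τ_allow·J/r = 3.42×10^7 × 9.315×10^-7 / 0.0278 = 1148 N·m.
ω = 2π·34.1 = 214.3 rad/s, so P_max = T_max·ω = 2.460×10^5 W.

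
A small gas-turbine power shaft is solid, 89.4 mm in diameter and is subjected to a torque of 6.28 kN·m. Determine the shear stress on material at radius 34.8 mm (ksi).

5.05 ksi

J = πd⁴/32 = π(0.0894)⁴/32 = 6.271×10^-6 m⁴.
Shear stress varies linearly with radius: τ = T·r/J = 6280 × 0.0348 / 6.271×10^-6 = 3.485×10^7 Pa.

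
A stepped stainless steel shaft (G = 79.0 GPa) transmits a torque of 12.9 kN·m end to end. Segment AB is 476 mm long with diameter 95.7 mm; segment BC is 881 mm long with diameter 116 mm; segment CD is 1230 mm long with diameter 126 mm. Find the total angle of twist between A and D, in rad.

J_AB = π(0.0957)⁴/32 = 8.23×10^-6 m⁴; J_BC = π(0.116)⁴/32 = 1.78×10^-5 m⁴; J_CD = π(0.126)⁴/32 = 2.47×10^-5 m⁴.
θ = (T/G)·Σ L_i/J_i = (12900/79.0×10⁹)·(0.476/8.23×10^-6 + 0.881/1.78×10^-5 + 1.23/2.47×10^-5) = 0.02565 rad.

0.0256 rad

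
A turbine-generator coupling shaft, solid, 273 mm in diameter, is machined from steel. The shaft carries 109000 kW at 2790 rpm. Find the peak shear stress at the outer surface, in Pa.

9.34e7 Pa

ω = 2π·2790/60 = 292.2 rad/s, so T = P/ω = 109000×10³ / 292.2 = 373100 N·m.
J = πd⁴/32 = π(0.273)⁴/32 = 5.453×10^-4 m⁴.
τ_max = T·r/J = 373100 × 0.137 / 5.453×10^-4 = 9.338×10^7 Pa.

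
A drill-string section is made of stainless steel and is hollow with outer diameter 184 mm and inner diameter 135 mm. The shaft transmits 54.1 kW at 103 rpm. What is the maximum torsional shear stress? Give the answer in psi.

ω = 2π·103/60 = 10.79 rad/s, so T = P/ω = 54.1×10³ / 10.79 = 5016 N·m.
J = π(d_o⁴ − d_i⁴)/32 = π(0.184⁴ − 0.135⁴)/32 = 7.992×10^-5 m⁴.
τ_max = T·r/J = 5016 × 0.0920 / 7.992×10^-5 = 5.774×10^6 Pa.

837 psi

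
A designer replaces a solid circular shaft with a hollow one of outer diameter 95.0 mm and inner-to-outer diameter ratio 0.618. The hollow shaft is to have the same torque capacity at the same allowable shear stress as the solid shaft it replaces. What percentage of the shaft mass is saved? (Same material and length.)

31.3 %

Equal τ_max and T ⇒ the solid shaft needs d_s³ = d_o³(1−k⁴), so d_s = 95.0·(1−0.618⁴)^(1/3) = 90.14 mm.
Area ratio A_h/A_s = d_o²(1−k²)/d_s² = (1−k²)/(1−k⁴)^(2/3) = 0.6866.
Mass saving = 1 − 0.6866 = 31.3 %.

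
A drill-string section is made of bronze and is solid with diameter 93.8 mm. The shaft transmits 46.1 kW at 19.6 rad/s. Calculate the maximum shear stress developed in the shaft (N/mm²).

ω = 19.6 rad/s, so T = P/ω = 46.1×10³ / 19.60 = 2352 N·m.
J = πd⁴/32 = π(0.0938)⁴/32 = 7.600×10^-6 m⁴.
τ_max = T·r/J = 2352 × 0.0469 / 7.600×10^-6 = 1.451×10^7 Pa.

14.5 N/mm²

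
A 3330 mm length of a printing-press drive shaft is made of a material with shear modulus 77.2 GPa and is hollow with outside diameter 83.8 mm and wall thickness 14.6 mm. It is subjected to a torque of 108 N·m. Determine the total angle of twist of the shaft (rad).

0.00117 rad

J = π(d_o⁴ − d_i⁴)/32 = π(0.0838⁴ − 0.0546⁴)/32 = 3.969×10^-6 m⁴.
θ = T·L/(G·J) = 108.0 × 3.33 / (77.2×10⁹ × 3.969×10^-6) = 1.174×10^-3 rad.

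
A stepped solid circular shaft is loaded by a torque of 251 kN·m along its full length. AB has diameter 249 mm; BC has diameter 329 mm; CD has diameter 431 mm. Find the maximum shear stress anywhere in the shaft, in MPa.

82.8 MPa

Under the same torque, τ_max = 16T/(πd³) is largest where d is smallest — segment AB (d = 249 mm).
τ_max = 16·251000/(π·(0.249)³) = 8.280×10^7 Pa.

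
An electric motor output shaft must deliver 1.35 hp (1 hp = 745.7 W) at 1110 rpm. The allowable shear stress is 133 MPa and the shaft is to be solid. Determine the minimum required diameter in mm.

ω = 2π·1110/60 = 116.2 rad/s, so T = P/ω = 1.35×745.7 / 116.2 = 8.661 N·m.
For a solid shaft τ_max = 16T/(πd³), so d = (16T/(π τ_allow))^(1/3) = (16·8.661/(π·1.33×10^8))^(1/3) = 0.006922 m.

6.92 mm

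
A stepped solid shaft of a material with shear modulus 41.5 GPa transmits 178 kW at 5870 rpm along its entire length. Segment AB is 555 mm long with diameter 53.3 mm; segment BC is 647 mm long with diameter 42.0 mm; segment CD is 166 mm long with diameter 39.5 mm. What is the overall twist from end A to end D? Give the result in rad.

0.0245 rad

ω = 2π·5870/60 = 614.7 rad/s, so T = P/ω = 178×10³ / 614.7 = 289.6 N·m.
J_AB = π(0.0533)⁴/32 = 7.92×10^-7 m⁴; J_BC = π(0.0420)⁴/32 = 3.05×10^-7 m⁴; J_CD = π(0.0395)⁴/32 = 2.39×10^-7 m⁴.
θ = (T/G)·Σ L_i/J_i = (289.6/41.5×10⁹)·(0.555/7.92×10^-7 + 0.647/3.05×10^-7 + 0.166/2.39×10^-7) = 0.02451 rad.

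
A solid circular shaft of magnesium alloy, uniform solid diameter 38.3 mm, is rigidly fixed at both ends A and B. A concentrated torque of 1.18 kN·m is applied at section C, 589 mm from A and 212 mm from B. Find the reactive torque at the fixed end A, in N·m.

With uniform GJ and both ends fixed, compatibility θ_AC = θ_CB gives T_A·a = T_B·b, together with T_A + T_B = T₀.
T_A = T₀·b/(a+b) = 1180·212/801.0 = 312.3 N·m; T_B = 867.7 N·m.

312 N·m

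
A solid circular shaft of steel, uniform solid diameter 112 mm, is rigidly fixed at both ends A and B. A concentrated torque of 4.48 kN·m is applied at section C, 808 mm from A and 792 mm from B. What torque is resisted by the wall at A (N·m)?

With uniform GJ and both ends fixed, compatibility θ_AC = θ_CB gives T_A·a = T_B·b, together with T_A + T_B = T₀.
T_A = T₀·b/(a+b) = 4480·792/1600 = 2218 N·m; T_B = 2262 N·m.

2220 N·m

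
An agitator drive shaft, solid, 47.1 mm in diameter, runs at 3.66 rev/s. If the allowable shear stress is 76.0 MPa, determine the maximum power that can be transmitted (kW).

35.9 kW

J = πd⁴/32 = π(0.0471)⁴/32 = 4.832×10^-7 m⁴.
T_max = τ_allow·J/r = 7.60×10^7 × 4.832×10^-7 / 0.0236 = 1559 N·m.
ω = 2π·3.66 = 23.00 rad/s, so P_max = T_max·ω = 3.586×10^4 W.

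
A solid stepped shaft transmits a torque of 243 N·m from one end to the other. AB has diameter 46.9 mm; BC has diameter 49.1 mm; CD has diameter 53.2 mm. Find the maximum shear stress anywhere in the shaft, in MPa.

Under the same torque, τ_max = 16T/(πd³) is largest where d is smallest — segment AB (d = 46.9 mm).
τ_max = 16·243.0/(π·(0.0469)³) = 1.200×10^7 Pa.

12.0 MPa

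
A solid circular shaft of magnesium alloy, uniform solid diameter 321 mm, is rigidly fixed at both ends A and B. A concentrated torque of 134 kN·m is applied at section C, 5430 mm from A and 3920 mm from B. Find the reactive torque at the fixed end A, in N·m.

56200 N·m

With uniform GJ and both ends fixed, compatibility θ_AC = θ_CB gives T_A·a = T_B·b, together with T_A + T_B = T₀.
T_A = T₀·b/(a+b) = 134000·3920/9350 = 56180 N·m; T_B = 77820 N·m.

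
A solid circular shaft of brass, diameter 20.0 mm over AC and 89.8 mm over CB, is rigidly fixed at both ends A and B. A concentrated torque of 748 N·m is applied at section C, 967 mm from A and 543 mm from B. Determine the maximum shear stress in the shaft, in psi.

762 psi

Compatibility: T_A·a/J_AC = T_B·b/J_CB with T_A + T_B = T₀.
J_AC = 1.57×10^-8 m⁴, J_CB = 6.38×10^-6 m⁴, so T_A = T₀·(J_AC/a)/((J_AC/a)+(J_CB/b)) = 1.032 N·m, T_B = 747.0 N·m.
τ in each portion: τ_AC = 6.57×10^5 Pa, τ_CB = 5.25×10^6 Pa; maximum is in CB.
τ_max = T_CB·r/J = 747.0·0.0449/6.38×10^-6 = 5.253×10^6 Pa.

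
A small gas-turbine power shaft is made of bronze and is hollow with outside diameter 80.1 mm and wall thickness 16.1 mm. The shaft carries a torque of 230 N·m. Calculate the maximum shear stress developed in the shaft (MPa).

J = π(d_o⁴ − d_i⁴)/32 = π(0.0801⁴ − 0.0479⁴)/32 = 3.525×10^-6 m⁴.
τ_max = T·r/J = 230.0 × 0.0400 / 3.525×10^-6 = 2.614×10^6 Pa.

2.61 MPa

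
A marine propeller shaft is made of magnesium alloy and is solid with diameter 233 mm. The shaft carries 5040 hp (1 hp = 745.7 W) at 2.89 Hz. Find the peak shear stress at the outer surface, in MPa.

ω = 2π·2.89 = 18.16 rad/s, so T = P/ω = 5040×745.7 / 18.16 = 207000 N·m.
J = πd⁴/32 = π(0.233)⁴/32 = 2.894×10^-4 m⁴.
τ_max = T·r/J = 207000 × 0.117 / 2.894×10^-4 = 8.333×10^7 Pa.

83.3 MPa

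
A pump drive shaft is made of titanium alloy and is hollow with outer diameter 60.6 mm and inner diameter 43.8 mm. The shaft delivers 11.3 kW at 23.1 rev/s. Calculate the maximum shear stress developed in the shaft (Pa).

2.45e6 Pa

ω = 2π·23.1 = 145.1 rad/s, so T = P/ω = 11.3×10³ / 145.1 = 77.86 N·m.
J = π(d_o⁴ − d_i⁴)/32 = π(0.0606⁴ − 0.0438⁴)/32 = 9.627×10^-7 m⁴.
τ_max = T·r/J = 77.86 × 0.0303 / 9.627×10^-7 = 2.450×10^6 Pa.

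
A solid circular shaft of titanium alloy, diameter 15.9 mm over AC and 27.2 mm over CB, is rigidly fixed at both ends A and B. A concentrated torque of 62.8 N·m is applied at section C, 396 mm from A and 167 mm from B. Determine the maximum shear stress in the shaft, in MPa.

Compatibility: T_A·a/J_AC = T_B·b/J_CB with T_A + T_B = T₀.
J_AC = 6.27×10^-9 m⁴, J_CB = 5.37×10^-8 m⁴, so T_A = T₀·(J_AC/a)/((J_AC/a)+(J_CB/b)) = 2.947 N·m, T_B = 59.85 N·m.
τ in each portion: τ_AC = 3.73×10^6 Pa, τ_CB = 1.51×10^7 Pa; maximum is in CB.
τ_max = T_CB·r/J = 59.85·0.0136/5.37×10^-8 = 1.515×10^7 Pa.

15.1 MPa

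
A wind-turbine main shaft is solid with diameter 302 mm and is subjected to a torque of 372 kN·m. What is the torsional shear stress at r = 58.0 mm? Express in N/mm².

J = πd⁴/32 = π(0.302)⁴/32 = 8.166×10^-4 m⁴.
Shear stress varies linearly with radius: τ = T·r/J = 372000 × 0.0580 / 8.166×10^-4 = 2.642×10^7 Pa.

26.4 N/mm²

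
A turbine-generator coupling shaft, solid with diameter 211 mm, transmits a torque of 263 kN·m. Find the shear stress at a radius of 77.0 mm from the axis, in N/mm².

J = πd⁴/32 = π(0.211)⁴/32 = 1.946×10^-4 m⁴.
Shear stress varies linearly with radius: τ = T·r/J = 263000 × 0.0770 / 1.946×10^-4 = 1.041×10^8 Pa.

104 N/mm²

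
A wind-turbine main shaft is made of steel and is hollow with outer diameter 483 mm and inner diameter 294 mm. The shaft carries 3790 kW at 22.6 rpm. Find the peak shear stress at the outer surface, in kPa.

ω = 2π·22.6/60 = 2.367 rad/s, so T = P/ω = 3790×10³ / 2.367 = 1.601e6 N·m.
J = π(d_o⁴ − d_i⁴)/32 = π(0.483⁴ − 0.294⁴)/32 = 4.610×10^-3 m⁴.
τ_max = T·r/J = 1.601e6 × 0.241 / 4.610×10^-3 = 8.390×10^7 Pa.

83900 kPa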